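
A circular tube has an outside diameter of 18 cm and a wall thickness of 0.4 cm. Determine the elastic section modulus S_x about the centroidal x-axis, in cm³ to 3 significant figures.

Split into non-overlapping primitives; take the origin at the lower-left of the bounding box.
Outer circle: ⌀18, A = 254.47 cm², y = 9 cm, Ī = 5 153 cm⁴.
Bore (subtracted): ⌀17.2, A = 232.35 cm², y = 9 cm, Ī = 4296.2 cm⁴.
By symmetry the centroid is at mid-height, ȳ = 9 cm.
All pieces are centred on the centroidal x-axis, so I = ΣĪ (holes subtracted) = 856.81 cm⁴.
Extreme fibre distance c = 9 cm; S = I/c = 95.201 cm³.

S_x ≈ 95.2 cm³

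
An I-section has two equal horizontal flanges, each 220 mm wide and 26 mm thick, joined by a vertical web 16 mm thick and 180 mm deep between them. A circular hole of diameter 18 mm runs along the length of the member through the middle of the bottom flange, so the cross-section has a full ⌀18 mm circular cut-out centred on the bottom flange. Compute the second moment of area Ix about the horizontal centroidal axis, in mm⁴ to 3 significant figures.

Ix ≈ 1.27 × 10⁸ mm⁴

Treat the section as a set of non-overlapping primitives; coordinates are from the bounding-box lower-left.
Bottom flange: 220 × 26, A = 5 720 mm², y = 13 mm, Ī = 322 227 mm⁴.
Web: 16 × 180, A = 2 880 mm², y = 116 mm, Ī = 7 776 000 mm⁴.
Top flange: 220 × 26, A = 5 720 mm², y = 219 mm, Ī = 322 227 mm⁴.
Hole (subtracted): ⌀18, A = 254.47 mm², y = 13 mm, Ī = 5 153 mm⁴.
Centroid: ȳ = ΣA·y / ΣA = 117.86 mm.
Transfer each piece to the horizontal centroidal axis using Ī + A·d² with d = y − 117.86:
  bottom flange: d = -104.86 mm → contributes +63 221 300 mm⁴
  web: d = -1.8634 mm → contributes +7 786 001 mm⁴
  top flange: d = 101.14 mm → contributes +58 829 837 mm⁴
  hole: d = -104.86 mm → contributes −2 803 381 mm⁴
Total I = 127 033 757 mm⁴.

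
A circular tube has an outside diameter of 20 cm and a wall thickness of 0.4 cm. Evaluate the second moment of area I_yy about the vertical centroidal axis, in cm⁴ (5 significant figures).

I_yy ≈ 1183.2 cm⁴

Split into non-overlapping primitives; take the origin at the lower-left of the bounding box.
Outer circle: ⌀20, A = 314.1593 cm², x = 10 cm, Ī = 7853.982 cm⁴.
Bore (subtracted): ⌀19.2, A = 289.5292 cm², x = 10 cm, Ī = 6670.752 cm⁴.
By symmetry the centroid is at mid-width, x̄ = 10 cm.
All pieces are centred on the vertical centroidal axis, so I = ΣĪ (holes subtracted) = 1183.229 cm⁴.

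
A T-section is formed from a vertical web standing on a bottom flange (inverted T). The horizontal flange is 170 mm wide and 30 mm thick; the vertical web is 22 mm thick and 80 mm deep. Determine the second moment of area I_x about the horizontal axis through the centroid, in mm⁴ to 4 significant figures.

I_x ≈ 5.279 × 10⁶ mm⁴

Break the section into simple shapes (no overlaps), measuring from the bottom-left corner of the bounding box.
Flange: 170 × 30, A = 5 100 mm², y = 15 mm, Ī = 382 500 mm⁴.
Web: 22 × 80, A = 1 760 mm², y = 70 mm, Ī = 938 667 mm⁴.
Centroid: ȳ = ΣA·y / ΣA = 29.1108 mm.
Transfer each piece to the horizontal axis through the centroid using Ī + A·d² with d = y − 29.1108:
  flange: d = -14.1108 mm → contributes +1 397 983 mm⁴
  web: d = 40.8892 mm → contributes +3 881 259 mm⁴
Total I = 5 279 242 mm⁴.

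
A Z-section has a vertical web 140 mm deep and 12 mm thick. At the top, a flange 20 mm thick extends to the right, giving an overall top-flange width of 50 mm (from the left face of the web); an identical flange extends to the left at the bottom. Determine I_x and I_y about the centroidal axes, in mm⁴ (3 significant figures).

I_x ≈ 8.27 × 10⁶ mm⁴, I_y ≈ 1.15 × 10⁶ mm⁴

Treat the section as a set of non-overlapping primitives; coordinates are from the bounding-box lower-left.
Web: 12 × 140, A = 1 680 mm², y = 70 mm, Ī = 2 744 000 mm⁴.
Top flange (beyond web): 38 × 20, A = 760 mm², y = 130 mm, Ī = 25 333 mm⁴.
Bottom flange (beyond web): 38 × 20, A = 760 mm², y = 10 mm, Ī = 25 333 mm⁴.
Centroid: ȳ = ΣA·y / ΣA = 70 mm.
Transfer each piece to the centroidal x-axis using Ī + A·d² with d = y − 70:
  web: d = 0 mm → contributes +2 744 000 mm⁴
  top flange (beyond web): d = 60 mm → contributes +2 761 333 mm⁴
  bottom flange (beyond web): d = -60 mm → contributes +2 761 333 mm⁴
Total I = 8 266 667 mm⁴.
For the y-axis: x̄ = 44 mm.
Repeating about the centroidal y-axis gives I_y = 1 153 067 mm⁴.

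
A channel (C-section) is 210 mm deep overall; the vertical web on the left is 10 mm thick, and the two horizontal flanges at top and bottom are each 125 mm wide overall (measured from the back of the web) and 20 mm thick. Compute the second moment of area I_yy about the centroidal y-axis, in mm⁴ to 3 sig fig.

Split into non-overlapping primitives; take the origin at the lower-left of the bounding box.
Web: 10 × 210, A = 2 100 mm², x = 5 mm, Ī = 17 500 mm⁴.
Top flange (beyond web): 115 × 20, A = 2 300 mm², x = 67.5 mm, Ī = 2 534 792 mm⁴.
Bottom flange (beyond web): 115 × 20, A = 2 300 mm², x = 67.5 mm, Ī = 2 534 792 mm⁴.
Centroid: x̄ = ΣA·x / ΣA = 47.91 mm.
Transfer each piece to the centroidal y-axis using Ī + A·d² with d = x − 47.91:
  web: d = -42.91 mm → contributes +3 884 244 mm⁴
  top flange (beyond web): d = 19.59 mm → contributes +3 417 418 mm⁴
  bottom flange (beyond web): d = 19.59 mm → contributes +3 417 418 mm⁴
Total I = 10 719 080 mm⁴.

I_yy ≈ 1.07 × 10⁷ mm⁴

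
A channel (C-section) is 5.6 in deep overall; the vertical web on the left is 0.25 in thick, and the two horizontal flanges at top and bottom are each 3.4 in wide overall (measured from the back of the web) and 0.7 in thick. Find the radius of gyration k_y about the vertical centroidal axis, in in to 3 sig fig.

k_y ≈ 1.08 in

Split into non-overlapping primitives; take the origin at the lower-left of the bounding box.
Web: 0.25 × 5.6, A = 1.4 in², x = 0.125 in, Ī = 0.0072917 in⁴.
Top flange (beyond web): 3.15 × 0.7, A = 2.205 in², x = 1.825 in, Ī = 1.8233 in⁴.
Bottom flange (beyond web): 3.15 × 0.7, A = 2.205 in², x = 1.825 in, Ī = 1.8233 in⁴.
Centroid: x̄ = ΣA·x / ΣA = 1.4154 in.
Transfer each piece to the vertical centroidal axis using Ī + A·d² with d = x − 1.4154:
  web: d = -1.2904 in → contributes +2.3383 in⁴
  top flange (beyond web): d = 0.40964 in → contributes +2.1933 in⁴
  bottom flange (beyond web): d = 0.40964 in → contributes +2.1933 in⁴
Total I = 6.7249 in⁴.
Radius of gyration: k = √(I/A) = √(6.7249 / 5.81) = 1.0759 in.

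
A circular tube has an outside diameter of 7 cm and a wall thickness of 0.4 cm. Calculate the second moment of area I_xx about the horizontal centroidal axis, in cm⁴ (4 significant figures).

I_xx ≈ 45.33 cm⁴

Decompose the section into non-overlapping parts with the origin at the bottom-left of its bounding rectangle.
Outer circle: ⌀7, A = 38.4845 cm², y = 3.5 cm, Ī = 117.859 cm⁴.
Bore (subtracted): ⌀6.2, A = 30.1907 cm², y = 3.5 cm, Ī = 72.5332 cm⁴.
By symmetry the centroid is at mid-height, ȳ = 3.5 cm.
All pieces are centred on the horizontal centroidal axis, so I = ΣĪ (holes subtracted) = 45.3256 cm⁴.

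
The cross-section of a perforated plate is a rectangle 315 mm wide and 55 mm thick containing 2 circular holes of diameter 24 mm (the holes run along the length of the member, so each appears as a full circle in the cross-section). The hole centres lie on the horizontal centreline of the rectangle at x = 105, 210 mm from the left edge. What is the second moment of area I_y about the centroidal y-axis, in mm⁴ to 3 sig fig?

Break the section into simple shapes (no overlaps), measuring from the bottom-left corner of the bounding box.
Plate: 315 × 55, A = 17 325 mm², x = 157.5 mm, Ī = 143 256 094 mm⁴.
Hole 1 (subtracted): ⌀24, A = 452.39 mm², x = 105 mm, Ī = 16 286 mm⁴.
Hole 2 (subtracted): ⌀24, A = 452.39 mm², x = 210 mm, Ī = 16 286 mm⁴.
By symmetry the centroid is at mid-width, x̄ = 157.5 mm.
Transfer each piece to the centroidal y-axis using Ī + A·d² with d = x − 157.5:
  plate: d = 0 mm → contributes +143 256 094 mm⁴
  hole 1: d = -52.5 mm → contributes −1 263 184 mm⁴
  hole 2: d = 52.5 mm → contributes −1 263 184 mm⁴
Total I = 140 729 725 mm⁴.

I_y ≈ 1.41 × 10⁸ mm⁴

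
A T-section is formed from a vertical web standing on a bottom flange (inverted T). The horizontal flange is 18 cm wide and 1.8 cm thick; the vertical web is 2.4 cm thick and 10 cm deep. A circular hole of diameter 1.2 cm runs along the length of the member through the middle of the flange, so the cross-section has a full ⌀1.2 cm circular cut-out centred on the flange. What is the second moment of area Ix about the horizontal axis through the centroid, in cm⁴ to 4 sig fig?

Ix ≈ 681.3 cm⁴

Decompose the section into non-overlapping parts with the origin at the bottom-left of its bounding rectangle.
Flange: 18 × 1.8, A = 32.4 cm², y = 0.9 cm, Ī = 8.748 cm⁴.
Web: 2.4 × 10, A = 24 cm², y = 6.8 cm, Ī = 200 cm⁴.
Hole (subtracted): ⌀1.2, A = 1.13097 cm², y = 0.9 cm, Ī = 0.101788 cm⁴.
Centroid: ȳ = ΣA·y / ΣA = 3.46201 cm.
Transfer each piece to the horizontal axis through the centroid using Ī + A·d² with d = y − 3.46201:
  flange: d = -2.56201 cm → contributes +221.419 cm⁴
  web: d = 3.33799 cm → contributes +467.412 cm⁴
  hole: d = -2.56201 cm → contributes −7.5254 cm⁴
Total I = 681.305 cm⁴.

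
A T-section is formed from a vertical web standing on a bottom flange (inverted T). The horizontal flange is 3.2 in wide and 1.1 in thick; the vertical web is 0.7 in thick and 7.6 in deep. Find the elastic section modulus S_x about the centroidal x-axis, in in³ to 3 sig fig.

Decompose the section into non-overlapping parts with the origin at the bottom-left of its bounding rectangle.
Flange: 3.2 × 1.1, A = 3.52 in², y = 0.55 in, Ī = 0.35493 in⁴.
Web: 0.7 × 7.6, A = 5.32 in², y = 4.9 in, Ī = 25.607 in⁴.
Centroid: ȳ = ΣA·y / ΣA = 3.1679 in.
Transfer each piece to the centroidal x-axis using Ī + A·d² with d = y − 3.1679:
  flange: d = -2.6179 in → contributes +24.478 in⁴
  web: d = 1.7321 in → contributes +41.568 in⁴
Total I = 66.047 in⁴.
Extreme fibre distance c = 5.5321 in; S = I/c = 11.939 in³.

S_x ≈ 11.9 in³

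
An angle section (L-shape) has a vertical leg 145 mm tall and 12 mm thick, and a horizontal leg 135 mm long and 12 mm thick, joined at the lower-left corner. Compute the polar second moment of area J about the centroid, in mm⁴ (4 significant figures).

J ≈ 1.212 × 10⁷ mm⁴

Decompose the section into non-overlapping parts with the origin at the bottom-left of its bounding rectangle.
Vertical leg: 12 × 145, A = 1 740 mm², y = 72.5 mm, Ī = 3 048 625 mm⁴.
Horizontal leg (remainder): 123 × 12, A = 1 476 mm², y = 6 mm, Ī = 17 712 mm⁴.
Centroid: ȳ = ΣA·y / ΣA = 41.9795 mm.
Transfer each piece to the centroidal x-axis using Ī + A·d² with d = y − 41.9795:
  vertical leg: d = 30.5205 mm → contributes +4 669 439 mm⁴
  horizontal leg (remainder): d = -35.9795 mm → contributes +1 928 428 mm⁴
Total I = 6 597 867 mm⁴.
For the y-axis: x̄ = 36.9795 mm.
Repeating about the centroidal y-axis gives I_y = 5 520 287 mm⁴.
Polar second moment: J = I_x + I_y = 12 118 153 mm⁴.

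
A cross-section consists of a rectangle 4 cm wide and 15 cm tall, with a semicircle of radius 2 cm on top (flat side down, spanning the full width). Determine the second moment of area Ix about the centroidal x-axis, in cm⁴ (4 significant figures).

Treat the section as a set of non-overlapping primitives; coordinates are from the bounding-box lower-left.
Rectangular body: 4 × 15, A = 60 cm², y = 7.5 cm, Ī = 1 125 cm⁴.
Semicircular cap: semicircle r = 2, A = 6.28319 cm², y = 15.8488 cm, Ī = 1.75611 cm⁴.
Centroid: ȳ = ΣA·y / ΣA = 8.29141 cm.
Transfer each piece to the centroidal x-axis using Ī + A·d² with d = y − 8.29141:
  rectangular body: d = -0.791411 cm → contributes +1162.58 cm⁴
  semicircular cap: d = 7.55742 cm → contributes +360.617 cm⁴
Total I = 1523.2 cm⁴.

Ix ≈ 1523 cm⁴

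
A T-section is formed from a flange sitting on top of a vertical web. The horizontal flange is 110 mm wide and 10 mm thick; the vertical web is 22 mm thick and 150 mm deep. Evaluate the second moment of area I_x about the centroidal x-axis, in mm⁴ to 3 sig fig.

I_x ≈ 1.15 × 10⁷ mm⁴

Break the section into simple shapes (no overlaps), measuring from the bottom-left corner of the bounding box.
Flange: 110 × 10, A = 1 100 mm², y = 155 mm, Ī = 9166.7 mm⁴.
Web: 22 × 150, A = 3 300 mm², y = 75 mm, Ī = 6 187 500 mm⁴.
Centroid: ȳ = ΣA·y / ΣA = 95 mm.
Transfer each piece to the centroidal x-axis using Ī + A·d² with d = y − 95:
  flange: d = 60 mm → contributes +3 969 167 mm⁴
  web: d = -20 mm → contributes +7 507 500 mm⁴
Total I = 11 476 667 mm⁴.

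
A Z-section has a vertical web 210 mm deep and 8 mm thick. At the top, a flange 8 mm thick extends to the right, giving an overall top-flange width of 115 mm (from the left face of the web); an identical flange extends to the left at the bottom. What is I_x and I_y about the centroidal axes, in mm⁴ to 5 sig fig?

I_x ≈ 2.3647 × 10⁷ mm⁴, I_y ≈ 7.3027 × 10⁶ mm⁴

Decompose the section into non-overlapping parts with the origin at the bottom-left of its bounding rectangle.
Web: 8 × 210, A = 1 680 mm², y = 105 mm, Ī = 6 174 000 mm⁴.
Top flange (beyond web): 107 × 8, A = 856 mm², y = 206 mm, Ī = 4565.333 mm⁴.
Bottom flange (beyond web): 107 × 8, A = 856 mm², y = 4 mm, Ī = 4565.333 mm⁴.
Centroid: ȳ = ΣA·y / ΣA = 105 mm.
Transfer each piece to the centroidal x-axis using Ī + A·d² with d = y − 105:
  web: d = 0 mm → contributes +6 174 000 mm⁴
  top flange (beyond web): d = 101 mm → contributes +8 736 621 mm⁴
  bottom flange (beyond web): d = -101 mm → contributes +8 736 621 mm⁴
Total I = 23 647 243 mm⁴.
For the y-axis: x̄ = 111 mm.
Repeating about the centroidal y-axis gives I_y = 7 302 651 mm⁴.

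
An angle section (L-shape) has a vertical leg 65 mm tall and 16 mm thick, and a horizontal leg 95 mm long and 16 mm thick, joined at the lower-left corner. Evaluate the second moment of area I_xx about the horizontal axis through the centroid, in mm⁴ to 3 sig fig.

Split into non-overlapping primitives; take the origin at the lower-left of the bounding box.
Vertical leg: 16 × 65, A = 1 040 mm², y = 32.5 mm, Ī = 366 167 mm⁴.
Horizontal leg (remainder): 79 × 16, A = 1 264 mm², y = 8 mm, Ī = 26 965 mm⁴.
Centroid: ȳ = ΣA·y / ΣA = 19.059 mm.
Transfer each piece to the horizontal axis through the centroid using Ī + A·d² with d = y − 19.059:
  vertical leg: d = 13.441 mm → contributes +554 053 mm⁴
  horizontal leg (remainder): d = -11.059 mm → contributes +181 555 mm⁴
Total I = 735 608 mm⁴.

I_xx ≈ 7.36 × 10⁵ mm⁴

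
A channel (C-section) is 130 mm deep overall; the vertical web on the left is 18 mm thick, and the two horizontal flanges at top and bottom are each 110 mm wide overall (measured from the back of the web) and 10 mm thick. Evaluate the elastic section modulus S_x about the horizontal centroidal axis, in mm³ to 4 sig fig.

S_x ≈ 1.528 × 10⁵ mm³

Treat the section as a set of non-overlapping primitives; coordinates are from the bounding-box lower-left.
Web: 18 × 130, A = 2 340 mm², y = 65 mm, Ī = 3 295 500 mm⁴.
Top flange (beyond web): 92 × 10, A = 920 mm², y = 125 mm, Ī = 7666.67 mm⁴.
Bottom flange (beyond web): 92 × 10, A = 920 mm², y = 5 mm, Ī = 7666.67 mm⁴.
By symmetry the centroid is at mid-height, ȳ = 65 mm.
Transfer each piece to the horizontal centroidal axis using Ī + A·d² with d = y − 65:
  web: d = 0 mm → contributes +3 295 500 mm⁴
  top flange (beyond web): d = 60 mm → contributes +3 319 667 mm⁴
  bottom flange (beyond web): d = -60 mm → contributes +3 319 667 mm⁴
Total I = 9 934 833 mm⁴.
Extreme fibre distance c = 65 mm; S = I/c = 152 844 mm³.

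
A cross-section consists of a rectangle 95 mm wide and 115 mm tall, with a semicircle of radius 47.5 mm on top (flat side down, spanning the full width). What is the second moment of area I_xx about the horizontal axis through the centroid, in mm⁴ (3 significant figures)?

I_xx ≈ 2.87 × 10⁷ mm⁴

Break the section into simple shapes (no overlaps), measuring from the bottom-left corner of the bounding box.
Rectangular body: 95 × 115, A = 10 925 mm², y = 57.5 mm, Ī = 12 040 260 mm⁴.
Semicircular cap: semicircle r = 47.5, A = 3544.1 mm², y = 135.16 mm, Ī = 558 736 mm⁴.
Centroid: ȳ = ΣA·y / ΣA = 76.522 mm.
Transfer each piece to the horizontal axis through the centroid using Ī + A·d² with d = y − 76.522:
  rectangular body: d = -19.022 mm → contributes +15 993 404 mm⁴
  semicircular cap: d = 58.637 mm → contributes +12 744 618 mm⁴
Total I = 28 738 023 mm⁴.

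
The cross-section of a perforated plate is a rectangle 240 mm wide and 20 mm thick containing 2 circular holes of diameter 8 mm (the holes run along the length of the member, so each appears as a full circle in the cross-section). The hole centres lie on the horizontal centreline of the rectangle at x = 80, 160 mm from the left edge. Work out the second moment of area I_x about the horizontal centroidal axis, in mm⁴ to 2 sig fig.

Treat the section as a set of non-overlapping primitives; coordinates are from the bounding-box lower-left.
Plate: 240 × 20, A = 4 800 mm², y = 10 mm, Ī = 160 000 mm⁴.
Hole 1 (subtracted): ⌀8, A = 50.27 mm², y = 10 mm, Ī = 201.1 mm⁴.
Hole 2 (subtracted): ⌀8, A = 50.27 mm², y = 10 mm, Ī = 201.1 mm⁴.
By symmetry the centroid is at mid-height, ȳ = 10 mm.
All pieces are centred on the horizontal centroidal axis, so I = ΣĪ (holes subtracted) = 159 598 mm⁴.

I_x ≈ 1.6 × 10⁵ mm⁴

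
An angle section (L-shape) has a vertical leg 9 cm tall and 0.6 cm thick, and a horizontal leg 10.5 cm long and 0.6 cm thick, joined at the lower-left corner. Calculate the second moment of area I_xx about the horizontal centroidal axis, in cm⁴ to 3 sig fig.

I_xx ≈ 86.5 cm⁴

Break the section into simple shapes (no overlaps), measuring from the bottom-left corner of the bounding box.
Vertical leg: 0.6 × 9, A = 5.4 cm², y = 4.5 cm, Ī = 36.45 cm⁴.
Horizontal leg (remainder): 9.9 × 0.6, A = 5.94 cm², y = 0.3 cm, Ī = 0.1782 cm⁴.
Centroid: ȳ = ΣA·y / ΣA = 2.3 cm.
Transfer each piece to the horizontal centroidal axis using Ī + A·d² with d = y − 2.3:
  vertical leg: d = 2.2 cm → contributes +62.586 cm⁴
  horizontal leg (remainder): d = -2 cm → contributes +23.938 cm⁴
Total I = 86.524 cm⁴.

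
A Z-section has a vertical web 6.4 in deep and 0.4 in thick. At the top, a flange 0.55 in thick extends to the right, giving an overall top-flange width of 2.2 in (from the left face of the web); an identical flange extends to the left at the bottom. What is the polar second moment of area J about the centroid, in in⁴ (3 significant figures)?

Decompose the section into non-overlapping parts with the origin at the bottom-left of its bounding rectangle.
Web: 0.4 × 6.4, A = 2.56 in², y = 3.2 in, Ī = 8.7381 in⁴.
Top flange (beyond web): 1.8 × 0.55, A = 0.99 in², y = 6.125 in, Ī = 0.024956 in⁴.
Bottom flange (beyond web): 1.8 × 0.55, A = 0.99 in², y = 0.275 in, Ī = 0.024956 in⁴.
Centroid: ȳ = ΣA·y / ΣA = 3.2 in.
Transfer each piece to the centroidal x-axis using Ī + A·d² with d = y − 3.2:
  web: d = 0 in → contributes +8.7381 in⁴
  top flange (beyond web): d = 2.925 in → contributes +8.495 in⁴
  bottom flange (beyond web): d = -2.925 in → contributes +8.495 in⁴
Total I = 25.728 in⁴.
For the y-axis: x̄ = 2 in.
Repeating about the centroidal y-axis gives I_y = 2.9645 in⁴.
Polar second moment: J = I_x + I_y = 28.693 in⁴.

J ≈ 28.7 in⁴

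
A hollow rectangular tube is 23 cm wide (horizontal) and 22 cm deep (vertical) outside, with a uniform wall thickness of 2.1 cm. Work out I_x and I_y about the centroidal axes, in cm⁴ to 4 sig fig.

I_x ≈ 1.157 × 10⁴ cm⁴, I_y ≈ 1.245 × 10⁴ cm⁴

Break the section into simple shapes (no overlaps), measuring from the bottom-left corner of the bounding box.
Outer rectangle: 23 × 22, A = 506 cm², y = 11 cm, Ī = 20408.7 cm⁴.
Inner void (subtracted): 18.8 × 17.8, A = 334.64 cm², y = 11 cm, Ī = 8835.61 cm⁴.
By symmetry the centroid is at mid-height, ȳ = 11 cm.
All pieces are centred on the centroidal x-axis, so I = ΣĪ (holes subtracted) = 11573.1 cm⁴.
Repeating about the centroidal y-axis gives I_y = 12449.9 cm⁴.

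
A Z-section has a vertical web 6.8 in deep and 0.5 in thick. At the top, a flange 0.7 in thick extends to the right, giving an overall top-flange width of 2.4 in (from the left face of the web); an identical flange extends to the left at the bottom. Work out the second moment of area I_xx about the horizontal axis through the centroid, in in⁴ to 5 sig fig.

Break the section into simple shapes (no overlaps), measuring from the bottom-left corner of the bounding box.
Web: 0.5 × 6.8, A = 3.4 in², y = 3.4 in, Ī = 13.10133 in⁴.
Top flange (beyond web): 1.9 × 0.7, A = 1.33 in², y = 6.45 in, Ī = 0.05430833 in⁴.
Bottom flange (beyond web): 1.9 × 0.7, A = 1.33 in², y = 0.35 in, Ī = 0.05430833 in⁴.
Centroid: ȳ = ΣA·y / ΣA = 3.4 in.
Transfer each piece to the horizontal axis through the centroid using Ī + A·d² with d = y − 3.4:
  web: d = 0 in → contributes +13.10133 in⁴
  top flange (beyond web): d = 3.05 in → contributes +12.42663 in⁴
  bottom flange (beyond web): d = -3.05 in → contributes +12.42663 in⁴
Total I = 37.9546 in⁴.

I_xx ≈ 37.955 in⁴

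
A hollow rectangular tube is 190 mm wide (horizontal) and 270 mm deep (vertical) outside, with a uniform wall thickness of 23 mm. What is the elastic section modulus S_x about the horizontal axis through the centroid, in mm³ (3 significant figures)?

Decompose the section into non-overlapping parts with the origin at the bottom-left of its bounding rectangle.
Outer rectangle: 190 × 270, A = 51 300 mm², y = 135 mm, Ī = 311 647 500 mm⁴.
Inner void (subtracted): 144 × 224, A = 32 256 mm², y = 135 mm, Ī = 134 873 088 mm⁴.
By symmetry the centroid is at mid-height, ȳ = 135 mm.
All pieces are centred on the horizontal axis through the centroid, so I = ΣĪ (holes subtracted) = 176 774 412 mm⁴.
Extreme fibre distance c = 135 mm; S = I/c = 1 309 440 mm³.

S_x ≈ 1.31 × 10⁶ mm³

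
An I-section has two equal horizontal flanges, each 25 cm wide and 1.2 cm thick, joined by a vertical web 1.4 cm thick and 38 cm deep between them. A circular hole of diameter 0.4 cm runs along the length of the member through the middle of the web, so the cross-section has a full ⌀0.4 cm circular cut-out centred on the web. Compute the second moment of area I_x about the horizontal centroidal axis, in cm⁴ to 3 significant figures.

Decompose the section into non-overlapping parts with the origin at the bottom-left of its bounding rectangle.
Bottom flange: 25 × 1.2, A = 30 cm², y = 0.6 cm, Ī = 3.6 cm⁴.
Web: 1.4 × 38, A = 53.2 cm², y = 20.2 cm, Ī = 6401.7 cm⁴.
Top flange: 25 × 1.2, A = 30 cm², y = 39.8 cm, Ī = 3.6 cm⁴.
Hole (subtracted): ⌀0.4, A = 0.12566 cm², y = 20.2 cm, Ī = 0.0012566 cm⁴.
By symmetry the centroid is at mid-height, ȳ = 20.2 cm.
Transfer each piece to the horizontal centroidal axis using Ī + A·d² with d = y − 20.2:
  bottom flange: d = -19.6 cm → contributes +11 528 cm⁴
  web: d = 0 cm → contributes +6401.7 cm⁴
  top flange: d = 19.6 cm → contributes +11 528 cm⁴
  hole: d = 0 cm → contributes −0.0012566 cm⁴
Total I = 29 459 cm⁴.

I_x ≈ 2.95 × 10⁴ cm⁴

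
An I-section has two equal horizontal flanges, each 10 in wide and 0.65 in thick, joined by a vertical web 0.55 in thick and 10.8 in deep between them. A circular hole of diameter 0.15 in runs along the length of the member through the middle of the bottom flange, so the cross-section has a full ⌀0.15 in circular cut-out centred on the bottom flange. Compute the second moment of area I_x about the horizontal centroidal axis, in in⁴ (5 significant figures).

I_x ≈ 483.70 in⁴

Treat the section as a set of non-overlapping primitives; coordinates are from the bounding-box lower-left.
Bottom flange: 10 × 0.65, A = 6.5 in², y = 0.325 in, Ī = 0.2288542 in⁴.
Web: 0.55 × 10.8, A = 5.94 in², y = 6.05 in, Ī = 57.7368 in⁴.
Top flange: 10 × 0.65, A = 6.5 in², y = 11.775 in, Ī = 0.2288542 in⁴.
Hole (subtracted): ⌀0.15, A = 0.01767146 in², y = 0.325 in, Ī = 0.00002485049 in⁴.
Centroid: ȳ = ΣA·y / ΣA = 6.055347 in.
Transfer each piece to the horizontal centroidal axis using Ī + A·d² with d = y − 6.055347:
  bottom flange: d = -5.730347 in → contributes +213.6685 in⁴
  web: d = -0.005346546 in → contributes +57.73697 in⁴
  top flange: d = 5.719653 in → contributes +212.8727 in⁴
  hole: d = -5.730347 in → contributes −0.5803003 in⁴
Total I = 483.6979 in⁴.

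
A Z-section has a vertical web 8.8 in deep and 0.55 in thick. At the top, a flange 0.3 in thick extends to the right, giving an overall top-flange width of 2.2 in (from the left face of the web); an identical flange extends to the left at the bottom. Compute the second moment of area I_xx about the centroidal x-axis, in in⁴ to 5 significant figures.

Decompose the section into non-overlapping parts with the origin at the bottom-left of its bounding rectangle.
Web: 0.55 × 8.8, A = 4.84 in², y = 4.4 in, Ī = 31.23413 in⁴.
Top flange (beyond web): 1.65 × 0.3, A = 0.495 in², y = 8.65 in, Ī = 0.0037125 in⁴.
Bottom flange (beyond web): 1.65 × 0.3, A = 0.495 in², y = 0.15 in, Ī = 0.0037125 in⁴.
Centroid: ȳ = ΣA·y / ΣA = 4.4 in.
Transfer each piece to the centroidal x-axis using Ī + A·d² with d = y − 4.4:
  web: d = 0 in → contributes +31.23413 in⁴
  top flange (beyond web): d = 4.25 in → contributes +8.94465 in⁴
  bottom flange (beyond web): d = -4.25 in → contributes +8.94465 in⁴
Total I = 49.12343 in⁴.

I_xx ≈ 49.123 in⁴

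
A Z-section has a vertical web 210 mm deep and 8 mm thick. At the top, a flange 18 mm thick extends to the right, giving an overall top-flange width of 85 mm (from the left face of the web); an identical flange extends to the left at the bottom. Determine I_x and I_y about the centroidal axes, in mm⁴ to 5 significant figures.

Split into non-overlapping primitives; take the origin at the lower-left of the bounding box.
Web: 8 × 210, A = 1 680 mm², y = 105 mm, Ī = 6 174 000 mm⁴.
Top flange (beyond web): 77 × 18, A = 1 386 mm², y = 201 mm, Ī = 37 422 mm⁴.
Bottom flange (beyond web): 77 × 18, A = 1 386 mm², y = 9 mm, Ī = 37 422 mm⁴.
Centroid: ȳ = ΣA·y / ΣA = 105 mm.
Transfer each piece to the centroidal x-axis using Ī + A·d² with d = y − 105:
  web: d = 0 mm → contributes +6 174 000 mm⁴
  top flange (beyond web): d = 96 mm → contributes +12 810 798 mm⁴
  bottom flange (beyond web): d = -96 mm → contributes +12 810 798 mm⁴
Total I = 31 795 596 mm⁴.
For the y-axis: x̄ = 81 mm.
Repeating about the centroidal y-axis gives I_y = 6 385 484 mm⁴.

I_x ≈ 3.1796 × 10⁷ mm⁴, I_y ≈ 6.3855 × 10⁶ mm⁴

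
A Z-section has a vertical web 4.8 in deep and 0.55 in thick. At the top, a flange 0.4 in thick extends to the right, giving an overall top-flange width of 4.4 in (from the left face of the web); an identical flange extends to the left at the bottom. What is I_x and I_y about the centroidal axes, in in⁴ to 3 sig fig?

Split into non-overlapping primitives; take the origin at the lower-left of the bounding box.
Web: 0.55 × 4.8, A = 2.64 in², y = 2.4 in, Ī = 5.0688 in⁴.
Top flange (beyond web): 3.85 × 0.4, A = 1.54 in², y = 4.6 in, Ī = 0.020533 in⁴.
Bottom flange (beyond web): 3.85 × 0.4, A = 1.54 in², y = 0.2 in, Ī = 0.020533 in⁴.
Centroid: ȳ = ΣA·y / ΣA = 2.4 in.
Transfer each piece to the centroidal x-axis using Ī + A·d² with d = y − 2.4:
  web: d = 0 in → contributes +5.0688 in⁴
  top flange (beyond web): d = 2.2 in → contributes +7.4741 in⁴
  bottom flange (beyond web): d = -2.2 in → contributes +7.4741 in⁴
Total I = 20.017 in⁴.
For the y-axis: x̄ = 4.125 in.
Repeating about the centroidal y-axis gives I_y = 18.778 in⁴.

I_x ≈ 20.0 in⁴, I_y ≈ 18.8 in⁴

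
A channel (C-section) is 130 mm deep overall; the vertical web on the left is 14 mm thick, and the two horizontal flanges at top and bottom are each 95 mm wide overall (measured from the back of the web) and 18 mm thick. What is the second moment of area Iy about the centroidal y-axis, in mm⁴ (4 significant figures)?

Iy ≈ 4.152 × 10⁶ mm⁴

Split into non-overlapping primitives; take the origin at the lower-left of the bounding box.
Web: 14 × 130, A = 1 820 mm², x = 7 mm, Ī = 29726.7 mm⁴.
Top flange (beyond web): 81 × 18, A = 1 458 mm², x = 54.5 mm, Ī = 797 162 mm⁴.
Bottom flange (beyond web): 81 × 18, A = 1 458 mm², x = 54.5 mm, Ī = 797 162 mm⁴.
Centroid: x̄ = ΣA·x / ΣA = 36.2462 mm.
Transfer each piece to the centroidal y-axis using Ī + A·d² with d = x − 36.2462:
  web: d = -29.2462 mm → contributes +1 586 446 mm⁴
  top flange (beyond web): d = 18.2538 mm → contributes +1 282 969 mm⁴
  bottom flange (beyond web): d = 18.2538 mm → contributes +1 282 969 mm⁴
Total I = 4 152 384 mm⁴.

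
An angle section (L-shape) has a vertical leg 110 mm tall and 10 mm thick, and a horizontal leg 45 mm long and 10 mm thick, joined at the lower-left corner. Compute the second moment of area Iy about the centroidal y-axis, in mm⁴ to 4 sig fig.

Iy ≈ 1.793 × 10⁵ mm⁴

Decompose the section into non-overlapping parts with the origin at the bottom-left of its bounding rectangle.
Vertical leg: 10 × 110, A = 1 100 mm², x = 5 mm, Ī = 9166.67 mm⁴.
Horizontal leg (remainder): 35 × 10, A = 350 mm², x = 27.5 mm, Ī = 35729.2 mm⁴.
Centroid: x̄ = ΣA·x / ΣA = 10.431 mm.
Transfer each piece to the centroidal y-axis using Ī + A·d² with d = x − 10.431:
  vertical leg: d = -5.43103 mm → contributes +41612.4 mm⁴
  horizontal leg (remainder): d = 17.069 mm → contributes +137 702 mm⁴
Total I = 179 314 mm⁴.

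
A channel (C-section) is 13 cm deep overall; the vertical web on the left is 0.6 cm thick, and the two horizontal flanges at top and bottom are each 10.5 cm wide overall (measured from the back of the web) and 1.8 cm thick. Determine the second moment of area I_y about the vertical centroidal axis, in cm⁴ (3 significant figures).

I_y ≈ 468 cm⁴

Decompose the section into non-overlapping parts with the origin at the bottom-left of its bounding rectangle.
Web: 0.6 × 13, A = 7.8 cm², x = 0.3 cm, Ī = 0.234 cm⁴.
Top flange (beyond web): 9.9 × 1.8, A = 17.82 cm², x = 5.55 cm, Ī = 145.54 cm⁴.
Bottom flange (beyond web): 9.9 × 1.8, A = 17.82 cm², x = 5.55 cm, Ī = 145.54 cm⁴.
Centroid: x̄ = ΣA·x / ΣA = 4.6073 cm.
Transfer each piece to the vertical centroidal axis using Ī + A·d² with d = x − 4.6073:
  web: d = -4.3073 cm → contributes +144.95 cm⁴
  top flange (beyond web): d = 0.94268 cm → contributes +161.38 cm⁴
  bottom flange (beyond web): d = 0.94268 cm → contributes +161.38 cm⁴
Total I = 467.71 cm⁴.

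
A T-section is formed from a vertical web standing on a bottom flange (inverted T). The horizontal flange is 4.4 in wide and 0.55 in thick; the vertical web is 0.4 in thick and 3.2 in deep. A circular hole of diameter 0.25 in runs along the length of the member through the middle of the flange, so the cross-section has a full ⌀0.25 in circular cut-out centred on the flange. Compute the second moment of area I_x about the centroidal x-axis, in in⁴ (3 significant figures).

Break the section into simple shapes (no overlaps), measuring from the bottom-left corner of the bounding box.
Flange: 4.4 × 0.55, A = 2.42 in², y = 0.275 in, Ī = 0.061004 in⁴.
Web: 0.4 × 3.2, A = 1.28 in², y = 2.15 in, Ī = 1.0923 in⁴.
Hole (subtracted): ⌀0.25, A = 0.049087 in², y = 0.275 in, Ī = 0.00019175 in⁴.
Centroid: ȳ = ΣA·y / ΣA = 0.93237 in.
Transfer each piece to the centroidal x-axis using Ī + A·d² with d = y − 0.93237:
  flange: d = -0.65737 in → contributes +1.1068 in⁴
  web: d = 1.2176 in → contributes +2.99 in⁴
  hole: d = -0.65737 in → contributes −0.021404 in⁴
Total I = 4.0754 in⁴.

I_x ≈ 4.08 in⁴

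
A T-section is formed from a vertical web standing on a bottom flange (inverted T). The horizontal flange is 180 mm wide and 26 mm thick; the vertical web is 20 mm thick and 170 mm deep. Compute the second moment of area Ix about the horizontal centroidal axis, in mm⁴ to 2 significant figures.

Ix ≈ 2.7 × 10⁷ mm⁴

Treat the section as a set of non-overlapping primitives; coordinates are from the bounding-box lower-left.
Flange: 180 × 26, A = 4 680 mm², y = 13 mm, Ī = 263 640 mm⁴.
Web: 20 × 170, A = 3 400 mm², y = 111 mm, Ī = 8 188 333 mm⁴.
Centroid: ȳ = ΣA·y / ΣA = 54.24 mm.
Transfer each piece to the horizontal centroidal axis using Ī + A·d² with d = y − 54.24:
  flange: d = -41.24 mm → contributes +8 222 175 mm⁴
  web: d = 56.76 mm → contributes +19 143 022 mm⁴
Total I = 27 365 197 mm⁴.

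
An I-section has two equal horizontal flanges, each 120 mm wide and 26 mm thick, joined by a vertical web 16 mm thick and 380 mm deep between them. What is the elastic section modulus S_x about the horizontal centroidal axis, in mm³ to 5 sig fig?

Split into non-overlapping primitives; take the origin at the lower-left of the bounding box.
Bottom flange: 120 × 26, A = 3 120 mm², y = 13 mm, Ī = 175 760 mm⁴.
Web: 16 × 380, A = 6 080 mm², y = 216 mm, Ī = 73 162 667 mm⁴.
Top flange: 120 × 26, A = 3 120 mm², y = 419 mm, Ī = 175 760 mm⁴.
By symmetry the centroid is at mid-height, ȳ = 216 mm.
Transfer each piece to the horizontal centroidal axis using Ī + A·d² with d = y − 216:
  bottom flange: d = -203 mm → contributes +128 747 840 mm⁴
  web: d = 0 mm → contributes +73 162 667 mm⁴
  top flange: d = 203 mm → contributes +128 747 840 mm⁴
Total I = 330 658 347 mm⁴.
Extreme fibre distance c = 216 mm; S = I/c = 1 530 826 mm³.

S_x ≈ 1.5308 × 10⁶ mm³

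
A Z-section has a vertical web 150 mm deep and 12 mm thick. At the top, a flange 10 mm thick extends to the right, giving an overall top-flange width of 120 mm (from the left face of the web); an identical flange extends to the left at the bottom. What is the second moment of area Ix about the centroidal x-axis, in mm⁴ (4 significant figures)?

Ix ≈ 1.398 × 10⁷ mm⁴

Treat the section as a set of non-overlapping primitives; coordinates are from the bounding-box lower-left.
Web: 12 × 150, A = 1 800 mm², y = 75 mm, Ī = 3 375 000 mm⁴.
Top flange (beyond web): 108 × 10, A = 1 080 mm², y = 145 mm, Ī = 9 000 mm⁴.
Bottom flange (beyond web): 108 × 10, A = 1 080 mm², y = 5 mm, Ī = 9 000 mm⁴.
Centroid: ȳ = ΣA·y / ΣA = 75 mm.
Transfer each piece to the centroidal x-axis using Ī + A·d² with d = y − 75:
  web: d = 0 mm → contributes +3 375 000 mm⁴
  top flange (beyond web): d = 70 mm → contributes +5 301 000 mm⁴
  bottom flange (beyond web): d = -70 mm → contributes +5 301 000 mm⁴
Total I = 13 977 000 mm⁴.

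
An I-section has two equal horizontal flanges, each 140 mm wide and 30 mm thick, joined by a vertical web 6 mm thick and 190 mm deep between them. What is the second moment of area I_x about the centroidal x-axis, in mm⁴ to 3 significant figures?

I_x ≈ 1.06 × 10⁸ mm⁴

Break the section into simple shapes (no overlaps), measuring from the bottom-left corner of the bounding box.
Bottom flange: 140 × 30, A = 4 200 mm², y = 15 mm, Ī = 315 000 mm⁴.
Web: 6 × 190, A = 1 140 mm², y = 125 mm, Ī = 3 429 500 mm⁴.
Top flange: 140 × 30, A = 4 200 mm², y = 235 mm, Ī = 315 000 mm⁴.
By symmetry the centroid is at mid-height, ȳ = 125 mm.
Transfer each piece to the centroidal x-axis using Ī + A·d² with d = y − 125:
  bottom flange: d = -110 mm → contributes +51 135 000 mm⁴
  web: d = 0 mm → contributes +3 429 500 mm⁴
  top flange: d = 110 mm → contributes +51 135 000 mm⁴
Total I = 105 699 500 mm⁴.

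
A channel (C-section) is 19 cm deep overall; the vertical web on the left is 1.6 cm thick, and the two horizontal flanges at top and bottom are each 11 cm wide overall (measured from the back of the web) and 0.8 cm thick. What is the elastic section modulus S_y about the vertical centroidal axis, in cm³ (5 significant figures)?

Treat the section as a set of non-overlapping primitives; coordinates are from the bounding-box lower-left.
Web: 1.6 × 19, A = 30.4 cm², x = 0.8 cm, Ī = 6.485333 cm⁴.
Top flange (beyond web): 9.4 × 0.8, A = 7.52 cm², x = 6.3 cm, Ī = 55.37227 cm⁴.
Bottom flange (beyond web): 9.4 × 0.8, A = 7.52 cm², x = 6.3 cm, Ī = 55.37227 cm⁴.
Centroid: x̄ = ΣA·x / ΣA = 2.620423 cm.
Transfer each piece to the vertical centroidal axis using Ī + A·d² with d = x − 2.620423:
  web: d = -1.820423 cm → contributes +107.2291 cm⁴
  top flange (beyond web): d = 3.679577 cm → contributes +157.1877 cm⁴
  bottom flange (beyond web): d = 3.679577 cm → contributes +157.1877 cm⁴
Total I = 421.6045 cm⁴.
Extreme fibre distance c = 8.379577 cm; S = I/c = 50.31334 cm³.

S_y ≈ 50.313 cm³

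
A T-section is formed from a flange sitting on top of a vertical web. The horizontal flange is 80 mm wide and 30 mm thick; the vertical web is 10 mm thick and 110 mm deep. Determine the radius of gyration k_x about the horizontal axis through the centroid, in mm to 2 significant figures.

Break the section into simple shapes (no overlaps), measuring from the bottom-left corner of the bounding box.
Flange: 80 × 30, A = 2 400 mm², y = 125 mm, Ī = 180 000 mm⁴.
Web: 10 × 110, A = 1 100 mm², y = 55 mm, Ī = 1 109 167 mm⁴.
Centroid: ȳ = ΣA·y / ΣA = 103 mm.
Transfer each piece to the horizontal axis through the centroid using Ī + A·d² with d = y − 103:
  flange: d = 22 mm → contributes +1 341 600 mm⁴
  web: d = -48 mm → contributes +3 643 567 mm⁴
Total I = 4 985 167 mm⁴.
Radius of gyration: k = √(I/A) = √(4 985 167 / 3 500) = 37.74 mm.

k_x ≈ 38 mm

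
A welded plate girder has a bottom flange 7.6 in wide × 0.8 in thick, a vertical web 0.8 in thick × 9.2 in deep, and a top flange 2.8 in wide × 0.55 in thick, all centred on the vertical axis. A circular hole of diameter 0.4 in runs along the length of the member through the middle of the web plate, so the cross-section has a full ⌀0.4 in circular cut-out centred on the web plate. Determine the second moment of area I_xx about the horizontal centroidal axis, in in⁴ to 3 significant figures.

I_xx ≈ 206 in⁴

Treat the section as a set of non-overlapping primitives; coordinates are from the bounding-box lower-left.
Bottom plate: 7.6 × 0.8, A = 6.08 in², y = 0.4 in, Ī = 0.32427 in⁴.
Web plate: 0.8 × 9.2, A = 7.36 in², y = 5.4 in, Ī = 51.913 in⁴.
Top plate: 2.8 × 0.55, A = 1.54 in², y = 10.275 in, Ī = 0.038821 in⁴.
Hole (subtracted): ⌀0.4, A = 0.12566 in², y = 5.4 in, Ī = 0.0012566 in⁴.
Centroid: ȳ = ΣA·y / ΣA = 3.8589 in.
Transfer each piece to the horizontal centroidal axis using Ī + A·d² with d = y − 3.8589:
  bottom plate: d = -3.4589 in → contributes +73.064 in⁴
  web plate: d = 1.5411 in → contributes +69.393 in⁴
  top plate: d = 6.4161 in → contributes +63.436 in⁴
  hole: d = 1.5411 in → contributes −0.29972 in⁴
Total I = 205.59 in⁴.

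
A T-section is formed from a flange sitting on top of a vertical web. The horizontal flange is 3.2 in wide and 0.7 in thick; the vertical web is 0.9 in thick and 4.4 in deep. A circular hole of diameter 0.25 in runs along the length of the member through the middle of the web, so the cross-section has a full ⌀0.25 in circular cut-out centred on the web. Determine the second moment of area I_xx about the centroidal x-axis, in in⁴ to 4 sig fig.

I_xx ≈ 15.74 in⁴

Split into non-overlapping primitives; take the origin at the lower-left of the bounding box.
Flange: 3.2 × 0.7, A = 2.24 in², y = 4.75 in, Ī = 0.0914667 in⁴.
Web: 0.9 × 4.4, A = 3.96 in², y = 2.2 in, Ī = 6.3888 in⁴.
Hole (subtracted): ⌀0.25, A = 0.0490874 in², y = 2.2 in, Ī = 0.000191748 in⁴.
Centroid: ȳ = ΣA·y / ΣA = 3.12864 in.
Transfer each piece to the centroidal x-axis using Ī + A·d² with d = y − 3.12864:
  flange: d = 1.62136 in → contributes +5.97998 in⁴
  web: d = -0.928643 in → contributes +9.80381 in⁴
  hole: d = -0.928643 in → contributes −0.0425236 in⁴
Total I = 15.7413 in⁴.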